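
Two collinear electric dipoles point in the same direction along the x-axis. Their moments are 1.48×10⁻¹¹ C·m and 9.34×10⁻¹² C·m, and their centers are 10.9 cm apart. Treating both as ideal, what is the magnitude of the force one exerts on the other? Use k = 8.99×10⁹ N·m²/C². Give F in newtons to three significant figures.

On-axis field of dipole 1 at distance r: E = 2kp₁/r³. Force on dipole 2 is F = p₂·dE/dr (gradient along axis).
dE/dr = −6kp₁/r⁴, so |F| = 6kp₁p₂/r⁴ (attractive for aligned moments).
F = 6(8.99×10⁹)(1.48×10⁻¹¹)(9.34×10⁻¹²)/(0.109)⁴ = 5.282×10⁻⁸ N.

F ≈ 5.28×10⁻⁸ N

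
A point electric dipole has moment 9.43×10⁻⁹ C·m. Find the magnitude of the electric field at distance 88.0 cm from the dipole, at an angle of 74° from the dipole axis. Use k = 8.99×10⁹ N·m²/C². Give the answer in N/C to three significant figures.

E ≈ 138 N/C

At angle θ the dipole field magnitude is E = (kp/r³)·√(1 + 3cos²θ).
kp/r³ = (8.99×10⁹)(9.43×10⁻⁹) / (0.880)³ = 124.4 N/C.
√(1 + 3cos²74°) = √(1 + 3·0.0760) = √1.2279 ≈ 1.1081.
E ≈ 124.4 × 1.108 = 137.9 N/C.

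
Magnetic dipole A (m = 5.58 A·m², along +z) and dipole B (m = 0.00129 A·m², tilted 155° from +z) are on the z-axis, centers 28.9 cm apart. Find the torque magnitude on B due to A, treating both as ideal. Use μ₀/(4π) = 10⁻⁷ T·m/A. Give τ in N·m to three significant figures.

τ ≈ 2.52×10⁻⁸ N·m

Dipole B is on the axis of dipole A, so B₁ there is axial: B₁ = (μ₀/4π)·2m₁/r³ along +z.
B₁ = 2(10⁻⁷)(5.58)/(0.289)³ = 4.623×10⁻⁵ T.
τ = m₂ B₁ sinθ.
τ = (0.00129)(4.623×10⁻⁵)·sin155° = 2.521×10⁻⁸ N·m.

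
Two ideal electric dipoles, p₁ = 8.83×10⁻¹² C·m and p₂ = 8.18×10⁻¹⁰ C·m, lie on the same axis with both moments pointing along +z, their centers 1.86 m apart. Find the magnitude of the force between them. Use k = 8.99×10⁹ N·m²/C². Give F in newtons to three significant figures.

F ≈ 3.26×10⁻¹¹ N

On-axis field of dipole 1 at distance r: E = 2kp₁/r³. Force on dipole 2 is F = p₂·dE/dr (gradient along axis).
dE/dr = −6kp₁/r⁴, so |F| = 6kp₁p₂/r⁴ (attractive for aligned moments).
F = 6(8.99×10⁹)(8.83×10⁻¹²)(8.18×10⁻¹⁰)/(1.86)⁴ = 3.255×10⁻¹¹ N.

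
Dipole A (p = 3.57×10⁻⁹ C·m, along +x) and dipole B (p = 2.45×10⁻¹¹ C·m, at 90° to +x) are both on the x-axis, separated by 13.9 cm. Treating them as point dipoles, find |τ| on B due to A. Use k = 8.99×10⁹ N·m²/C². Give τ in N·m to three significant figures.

The second dipole sits on the axis of the first, so the field there is axial: E₁ = 2kp₁/r³ along +x.
E₁ = 2(8.99×10⁹)(3.57×10⁻⁹)/(0.139)³ = 2.390×10⁴ N/C.
Torque on the second dipole: τ = p₂ E₁ sinθ.
τ = (2.45×10⁻¹¹)(2.390×10⁴)·sin90° = 5.856×10⁻⁷ N·m.

τ ≈ 5.86×10⁻⁷ N·m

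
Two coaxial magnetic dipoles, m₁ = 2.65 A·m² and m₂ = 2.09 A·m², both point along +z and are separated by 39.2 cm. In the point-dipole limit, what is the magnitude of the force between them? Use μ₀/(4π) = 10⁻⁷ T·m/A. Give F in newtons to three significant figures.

F ≈ 1.41×10⁻⁴ N

On-axis B of dipole 1: B = (μ₀/4π)·2m₁/r³. Force on dipole 2: F = m₂·dB/dr.
dB/dr = −(μ₀/4π)·6m₁/r⁴, so |F| = (μ₀/4π)·6m₁m₂/r⁴.
F = 6(10⁻⁷)(2.65)(2.09)/(0.392)⁴ = 1.407×10⁻⁴ N.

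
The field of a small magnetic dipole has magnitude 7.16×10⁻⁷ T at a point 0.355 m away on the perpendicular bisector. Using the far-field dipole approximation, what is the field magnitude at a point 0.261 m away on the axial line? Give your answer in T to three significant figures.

Dipole fields scale as 1/r³ in the far field.
The axial field is twice the equatorial field at the same r, so the geometry factor is 2/1.
B₂ = B₁ · (2/1) · (r₁/r₂)³ = 7.16×10⁻⁷ · 2 · (0.355/0.261)³.
(r₁/r₂)³ = (1.36)³ = 2.516.
B₂ ≈ 3.603×10⁻⁶ T.

B ≈ 3.60×10⁻⁶ T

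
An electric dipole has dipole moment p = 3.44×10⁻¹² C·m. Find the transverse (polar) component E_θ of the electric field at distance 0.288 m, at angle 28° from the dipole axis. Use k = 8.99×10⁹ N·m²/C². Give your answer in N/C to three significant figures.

For a dipole, E_θ = (kp sinθ)/r³.
kp/r³ = (8.99×10⁹)(3.44×10⁻¹²)/(0.288)³ = 1.295 N/C.
E_θ = 1.295·sin28° = 0.6078 N/C.

E_θ ≈ 0.608 N/C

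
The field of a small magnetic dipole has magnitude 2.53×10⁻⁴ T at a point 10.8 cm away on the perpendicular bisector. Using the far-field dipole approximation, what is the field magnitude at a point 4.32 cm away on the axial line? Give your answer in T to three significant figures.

B ≈ 0.00791 T

Dipole fields scale as 1/r³ in the far field.
The axial field is twice the equatorial field at the same r, so the geometry factor is 2/1.
B₂ = B₁ · (2/1) · (r₁/r₂)³ = 2.53×10⁻⁴ · 2 · (10.8/4.32)³.
(r₁/r₂)³ = (2.5)³ = 15.62.
B₂ ≈ 0.007906 T.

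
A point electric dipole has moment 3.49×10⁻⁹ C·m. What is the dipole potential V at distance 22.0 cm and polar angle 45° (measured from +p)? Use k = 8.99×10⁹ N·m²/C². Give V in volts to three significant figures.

The dipole potential is V = kp cosθ / r².
V = (8.99×10⁹)(3.49×10⁻⁹)·cos45° / (0.220)² = 458.4 V.

V ≈ 458 V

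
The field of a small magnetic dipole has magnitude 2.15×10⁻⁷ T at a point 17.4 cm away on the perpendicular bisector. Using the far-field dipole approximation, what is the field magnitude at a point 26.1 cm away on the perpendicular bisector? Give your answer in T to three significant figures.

B ≈ 6.37×10⁻⁸ T

Dipole fields scale as 1/r³ in the far field; the geometry is the same at both points.
B₂ = B₁ · (r₁/r₂)³ = 2.15×10⁻⁷ · (17.4/26.1)³.
(r₁/r₂)³ = (0.6667)³ = 0.2963.
B₂ ≈ 6.370×10⁻⁸ T.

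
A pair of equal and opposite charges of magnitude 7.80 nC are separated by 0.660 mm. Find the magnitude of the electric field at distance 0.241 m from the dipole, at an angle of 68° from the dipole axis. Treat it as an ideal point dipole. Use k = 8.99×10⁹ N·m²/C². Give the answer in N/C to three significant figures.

E ≈ 3.94 N/C

Dipole moment p = qd = (7.80×10⁻⁹ C)(6.60×10⁻⁴ m) = 5.148×10⁻¹² C·m.
At angle θ the dipole field magnitude is E = (kp/r³)·√(1 + 3cos²θ).
kp/r³ = (8.99×10⁹)(5.148×10⁻¹²) / (0.241)³ = 3.306 N/C.
√(1 + 3cos²68°) = √(1 + 3·0.1403) = √1.4210 ≈ 1.1921.
E ≈ 3.306 × 1.192 = 3.941 N/C.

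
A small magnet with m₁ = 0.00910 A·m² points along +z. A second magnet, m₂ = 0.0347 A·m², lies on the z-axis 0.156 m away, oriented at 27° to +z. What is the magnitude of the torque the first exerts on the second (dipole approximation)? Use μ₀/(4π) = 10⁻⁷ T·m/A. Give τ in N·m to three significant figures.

τ ≈ 7.55×10⁻⁹ N·m

Dipole B is on the axis of dipole A, so B₁ there is axial: B₁ = (μ₀/4π)·2m₁/r³ along +z.
B₁ = 2(10⁻⁷)(0.00910)/(0.156)³ = 4.794×10⁻⁷ T.
τ = m₂ B₁ sinθ.
τ = (0.0347)(4.794×10⁻⁷)·sin27° = 7.552×10⁻⁹ N·m.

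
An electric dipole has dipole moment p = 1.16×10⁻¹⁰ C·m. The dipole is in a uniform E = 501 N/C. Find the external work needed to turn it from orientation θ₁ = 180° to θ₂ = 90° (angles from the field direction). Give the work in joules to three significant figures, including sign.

W_ext = ΔU = U(θ₂) − U(θ₁) = −pE cosθ₂ − (−pE cosθ₁) = pE(cosθ₁ − cosθ₂).
W = (1.16×10⁻¹⁰)(501)·(cos180° − cos90°) = (5.812×10⁻⁸)·(-1.0000) = -5.812×10⁻⁸ J.

W ≈ -5.81×10⁻⁸ J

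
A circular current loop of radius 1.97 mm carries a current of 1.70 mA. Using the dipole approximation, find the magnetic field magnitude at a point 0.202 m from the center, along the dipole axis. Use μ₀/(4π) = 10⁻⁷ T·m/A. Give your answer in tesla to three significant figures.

Magnetic moment m = IA = Iπa² = (0.00170)·π·(0.00197)² = 2.073×10⁻⁸ A·m².
On axis B = (μ₀/4π)·2m/r³.
B = 2·(10⁻⁷)·(2.073×10⁻⁸) / (0.202)³ = 5.030×10⁻¹³ T.

B ≈ 5.03×10⁻¹³ T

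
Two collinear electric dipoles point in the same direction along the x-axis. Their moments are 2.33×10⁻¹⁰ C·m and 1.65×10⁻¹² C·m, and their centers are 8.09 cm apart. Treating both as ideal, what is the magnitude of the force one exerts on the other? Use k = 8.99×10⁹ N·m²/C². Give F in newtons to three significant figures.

On-axis field of dipole 1 at distance r: E = 2kp₁/r³. Force on dipole 2 is F = p₂·dE/dr (gradient along axis).
dE/dr = −6kp₁/r⁴, so |F| = 6kp₁p₂/r⁴ (attractive for aligned moments).
F = 6(8.99×10⁹)(2.33×10⁻¹⁰)(1.65×10⁻¹²)/(0.0809)⁴ = 4.841×10⁻⁷ N.

F ≈ 4.84×10⁻⁷ N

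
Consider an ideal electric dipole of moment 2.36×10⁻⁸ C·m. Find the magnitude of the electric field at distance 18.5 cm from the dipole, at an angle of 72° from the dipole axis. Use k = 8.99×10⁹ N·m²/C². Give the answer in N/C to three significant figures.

At angle θ the dipole field magnitude is E = (kp/r³)·√(1 + 3cos²θ).
kp/r³ = (8.99×10⁹)(2.36×10⁻⁸) / (0.185)³ = 3.351×10⁴ N/C.
√(1 + 3cos²72°) = √(1 + 3·0.0955) = √1.2865 ≈ 1.1342.
E ≈ 3.351×10⁴ × 1.134 = 3.801×10⁴ N/C.

E ≈ 3.80×10⁴ N/C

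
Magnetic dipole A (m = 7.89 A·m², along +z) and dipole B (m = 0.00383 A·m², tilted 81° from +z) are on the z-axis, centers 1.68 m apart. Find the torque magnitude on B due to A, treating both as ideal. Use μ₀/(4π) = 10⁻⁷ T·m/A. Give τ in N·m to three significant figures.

Dipole B is on the axis of dipole A, so B₁ there is axial: B₁ = (μ₀/4π)·2m₁/r³ along +z.
B₁ = 2(10⁻⁷)(7.89)/(1.68)³ = 3.328×10⁻⁷ T.
τ = m₂ B₁ sinθ.
τ = (0.00383)(3.328×10⁻⁷)·sin81° = 1.259×10⁻⁹ N·m.

τ ≈ 1.26×10⁻⁹ N·m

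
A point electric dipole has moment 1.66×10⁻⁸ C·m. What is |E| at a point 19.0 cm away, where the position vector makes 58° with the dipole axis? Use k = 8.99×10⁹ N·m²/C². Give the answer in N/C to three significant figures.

At angle θ the dipole field magnitude is E = (kp/r³)·√(1 + 3cos²θ).
kp/r³ = (8.99×10⁹)(1.66×10⁻⁸) / (0.190)³ = 2.176×10⁴ N/C.
√(1 + 3cos²58°) = √(1 + 3·0.2808) = √1.8424 ≈ 1.3574.
E ≈ 2.176×10⁴ × 1.357 = 2.953×10⁴ N/C.

E ≈ 2.95×10⁴ N/C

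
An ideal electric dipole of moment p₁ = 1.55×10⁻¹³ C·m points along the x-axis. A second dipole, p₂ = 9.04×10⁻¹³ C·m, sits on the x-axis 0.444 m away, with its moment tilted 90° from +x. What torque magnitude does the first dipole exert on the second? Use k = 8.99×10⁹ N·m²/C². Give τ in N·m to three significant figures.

The second dipole sits on the axis of the first, so the field there is axial: E₁ = 2kp₁/r³ along +x.
E₁ = 2(8.99×10⁹)(1.55×10⁻¹³)/(0.444)³ = 0.03184 N/C.
Torque on the second dipole: τ = p₂ E₁ sinθ.
τ = (9.04×10⁻¹³)(0.03184)·sin90° = 2.878×10⁻¹⁴ N·m.

τ ≈ 2.88×10⁻¹⁴ N·m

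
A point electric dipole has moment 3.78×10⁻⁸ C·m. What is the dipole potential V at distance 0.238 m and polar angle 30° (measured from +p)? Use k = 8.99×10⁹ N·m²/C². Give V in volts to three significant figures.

V ≈ 5200 V

The dipole potential is V = kp cosθ / r².
V = (8.99×10⁹)(3.78×10⁻⁸)·cos30° / (0.238)² = 5196 V.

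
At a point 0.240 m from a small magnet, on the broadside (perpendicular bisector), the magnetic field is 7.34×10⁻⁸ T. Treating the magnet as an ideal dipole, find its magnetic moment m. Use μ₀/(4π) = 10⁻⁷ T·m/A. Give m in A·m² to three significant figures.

In the equatorial plane B = (μ₀/4π)·m/r³, so m = Br³·4π/(μ₀).
m = (7.34×10⁻⁸)·(0.240)³ / (10⁻⁷) = 0.01015 A·m².

m ≈ 0.0101 A·m²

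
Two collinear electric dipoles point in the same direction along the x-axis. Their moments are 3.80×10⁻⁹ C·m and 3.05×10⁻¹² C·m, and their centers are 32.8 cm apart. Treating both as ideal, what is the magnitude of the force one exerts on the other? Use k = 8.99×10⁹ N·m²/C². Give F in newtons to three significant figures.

On-axis field of dipole 1 at distance r: E = 2kp₁/r³. Force on dipole 2 is F = p₂·dE/dr (gradient along axis).
dE/dr = −6kp₁/r⁴, so |F| = 6kp₁p₂/r⁴ (attractive for aligned moments).
F = 6(8.99×10⁹)(3.80×10⁻⁹)(3.05×10⁻¹²)/(0.328)⁴ = 5.401×10⁻⁸ N.

F ≈ 5.40×10⁻⁸ N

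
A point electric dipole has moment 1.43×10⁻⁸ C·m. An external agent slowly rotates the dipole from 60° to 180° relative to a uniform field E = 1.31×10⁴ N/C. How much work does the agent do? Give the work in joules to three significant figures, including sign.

W ≈ 2.81×10⁻⁴ J

W_ext = ΔU = U(θ₂) − U(θ₁) = −pE cosθ₂ − (−pE cosθ₁) = pE(cosθ₁ − cosθ₂).
W = (1.43×10⁻⁸)(1.31×10⁴)·(cos60° − cos180°) = (1.873×10⁻⁴)·(+1.5000) = 2.810×10⁻⁴ J.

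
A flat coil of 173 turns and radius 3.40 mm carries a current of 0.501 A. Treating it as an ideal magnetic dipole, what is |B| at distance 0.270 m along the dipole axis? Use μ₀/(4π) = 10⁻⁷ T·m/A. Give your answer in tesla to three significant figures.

B ≈ 3.20×10⁻⁸ T

m = NIA = NIπa² = 173·(0.501)·π·(0.00340)² = 0.003148 A·m².
On axis B = (μ₀/4π)·2m/r³.
B = 2·(10⁻⁷)·(0.003148) / (0.270)³ = 3.199×10⁻⁸ T.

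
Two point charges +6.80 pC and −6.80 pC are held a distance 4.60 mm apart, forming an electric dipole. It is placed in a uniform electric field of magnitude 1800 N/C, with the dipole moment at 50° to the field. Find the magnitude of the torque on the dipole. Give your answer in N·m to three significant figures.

Dipole moment p = qd = (6.80×10⁻¹² C)(0.00460 m) = 3.128×10⁻¹⁴ C·m.
Torque on an electric dipole: τ = pE sinθ.
τ = (3.128×10⁻¹⁴)(1800)·sin50° = 4.313×10⁻¹¹ N·m.

τ ≈ 4.31×10⁻¹¹ N·m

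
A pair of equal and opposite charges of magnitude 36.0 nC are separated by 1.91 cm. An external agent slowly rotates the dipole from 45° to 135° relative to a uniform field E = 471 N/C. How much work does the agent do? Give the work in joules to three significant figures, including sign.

Dipole moment p = qd = (3.60×10⁻⁸ C)(0.0191 m) = 6.876×10⁻¹⁰ C·m.
W_ext = ΔU = U(θ₂) − U(θ₁) = −pE cosθ₂ − (−pE cosθ₁) = pE(cosθ₁ − cosθ₂).
W = (6.876×10⁻¹⁰)(471)·(cos45° − cos135°) = (3.239×10⁻⁷)·(+1.4142) = 4.580×10⁻⁷ J.

W ≈ 4.58×10⁻⁷ J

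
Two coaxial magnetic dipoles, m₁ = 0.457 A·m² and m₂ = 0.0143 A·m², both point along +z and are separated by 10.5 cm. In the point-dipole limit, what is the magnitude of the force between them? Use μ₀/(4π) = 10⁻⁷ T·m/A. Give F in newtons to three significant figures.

F ≈ 3.23×10⁻⁵ N

On-axis B of dipole 1: B = (μ₀/4π)·2m₁/r³. Force on dipole 2: F = m₂·dB/dr.
dB/dr = −(μ₀/4π)·6m₁/r⁴, so |F| = (μ₀/4π)·6m₁m₂/r⁴.
F = 6(10⁻⁷)(0.457)(0.0143)/(0.105)⁴ = 3.226×10⁻⁵ N.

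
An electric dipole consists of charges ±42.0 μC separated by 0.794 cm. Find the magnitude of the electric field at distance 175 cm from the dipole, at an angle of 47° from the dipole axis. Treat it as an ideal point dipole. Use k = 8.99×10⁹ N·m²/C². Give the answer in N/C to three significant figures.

E ≈ 866 N/C

Dipole moment p = qd = (4.20×10⁻⁵ C)(0.00794 m) = 3.335×10⁻⁷ C·m.
At angle θ the dipole field magnitude is E = (kp/r³)·√(1 + 3cos²θ).
kp/r³ = (8.99×10⁹)(3.335×10⁻⁷) / (1.75)³ = 559.4 N/C.
√(1 + 3cos²47°) = √(1 + 3·0.4651) = √2.3954 ≈ 1.5477.
E ≈ 559.4 × 1.548 = 865.8 N/C.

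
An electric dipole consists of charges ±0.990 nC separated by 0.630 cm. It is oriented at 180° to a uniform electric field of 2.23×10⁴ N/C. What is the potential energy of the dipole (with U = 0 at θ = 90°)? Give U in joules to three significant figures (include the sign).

U ≈ 1.39×10⁻⁷ J

Dipole moment p = qd = (9.90×10⁻¹⁰ C)(0.00630 m) = 6.237×10⁻¹² C·m.
U = −p·E = −pE cosθ.
U = −(6.237×10⁻¹²)(2.23×10⁴)·cos180° = 1.391×10⁻⁷ J.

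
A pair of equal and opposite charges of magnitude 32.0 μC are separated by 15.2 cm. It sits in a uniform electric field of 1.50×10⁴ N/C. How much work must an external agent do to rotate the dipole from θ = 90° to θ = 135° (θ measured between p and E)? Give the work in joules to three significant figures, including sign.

W ≈ 0.0516 J

Dipole moment p = qd = (3.20×10⁻⁵ C)(0.152 m) = 4.864×10⁻⁶ C·m.
W_ext = ΔU = U(θ₂) − U(θ₁) = −pE cosθ₂ − (−pE cosθ₁) = pE(cosθ₁ − cosθ₂).
W = (4.864×10⁻⁶)(1.50×10⁴)·(cos90° − cos135°) = (0.07296)·(+0.7071) = 0.05159 J.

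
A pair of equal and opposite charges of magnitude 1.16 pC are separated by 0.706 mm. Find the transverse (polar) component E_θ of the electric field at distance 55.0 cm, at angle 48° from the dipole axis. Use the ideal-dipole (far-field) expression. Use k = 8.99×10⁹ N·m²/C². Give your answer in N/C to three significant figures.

E_θ ≈ 3.29×10⁻⁵ N/C

Dipole moment p = qd = (1.16×10⁻¹² C)(7.06×10⁻⁴ m) = 8.19×10⁻¹⁶ C·m.
For a dipole, E_θ = (kp sinθ)/r³.
kp/r³ = (8.99×10⁹)(8.19×10⁻¹⁶)/(0.550)³ = 4.425×10⁻⁵ N/C.
E_θ = 4.425×10⁻⁵·sin48° = 3.289×10⁻⁵ N/C.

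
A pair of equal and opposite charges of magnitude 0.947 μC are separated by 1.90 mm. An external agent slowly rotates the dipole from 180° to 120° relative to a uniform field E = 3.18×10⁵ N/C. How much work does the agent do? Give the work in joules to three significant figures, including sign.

W ≈ -2.86×10⁻⁴ J

Dipole moment p = qd = (9.47×10⁻⁷ C)(0.00190 m) = 1.799×10⁻⁹ C·m.
W_ext = ΔU = U(θ₂) − U(θ₁) = −pE cosθ₂ − (−pE cosθ₁) = pE(cosθ₁ − cosθ₂).
W = (1.799×10⁻⁹)(3.18×10⁵)·(cos180° − cos120°) = (5.721×10⁻⁴)·(-0.5000) = -2.860×10⁻⁴ J.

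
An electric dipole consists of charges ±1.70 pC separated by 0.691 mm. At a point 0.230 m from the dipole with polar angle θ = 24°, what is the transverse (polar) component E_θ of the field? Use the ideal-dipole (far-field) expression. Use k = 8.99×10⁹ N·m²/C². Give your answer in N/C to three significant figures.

Dipole moment p = qd = (1.70×10⁻¹² C)(6.91×10⁻⁴ m) = 1.175×10⁻¹⁵ C·m.
For a dipole, E_θ = (kp sinθ)/r³.
kp/r³ = (8.99×10⁹)(1.175×10⁻¹⁵)/(0.230)³ = 8.682×10⁻⁴ N/C.
E_θ = 8.682×10⁻⁴·sin24° = 3.531×10⁻⁴ N/C.

E_θ ≈ 3.53×10⁻⁴ N/C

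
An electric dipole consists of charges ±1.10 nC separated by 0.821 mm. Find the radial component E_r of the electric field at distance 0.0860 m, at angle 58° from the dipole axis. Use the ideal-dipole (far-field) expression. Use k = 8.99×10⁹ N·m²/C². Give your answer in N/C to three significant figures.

E_r ≈ 13.5 N/C

Dipole moment p = qd = (1.10×10⁻⁹ C)(8.21×10⁻⁴ m) = 9.031×10⁻¹³ C·m.
For a dipole, E_r = (2kp cosθ)/r³.
kp/r³ = (8.99×10⁹)(9.031×10⁻¹³)/(0.0860)³ = 12.76 N/C.
E_r = 2·12.76·cos58° = 13.53 N/C.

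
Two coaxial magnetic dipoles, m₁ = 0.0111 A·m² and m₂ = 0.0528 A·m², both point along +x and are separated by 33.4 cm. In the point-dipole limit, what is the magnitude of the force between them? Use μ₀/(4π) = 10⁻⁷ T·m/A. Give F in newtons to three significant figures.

On-axis B of dipole 1: B = (μ₀/4π)·2m₁/r³. Force on dipole 2: F = m₂·dB/dr.
dB/dr = −(μ₀/4π)·6m₁/r⁴, so |F| = (μ₀/4π)·6m₁m₂/r⁴.
F = 6(10⁻⁷)(0.0111)(0.0528)/(0.334)⁴ = 2.826×10⁻⁸ N.

F ≈ 2.83×10⁻⁸ N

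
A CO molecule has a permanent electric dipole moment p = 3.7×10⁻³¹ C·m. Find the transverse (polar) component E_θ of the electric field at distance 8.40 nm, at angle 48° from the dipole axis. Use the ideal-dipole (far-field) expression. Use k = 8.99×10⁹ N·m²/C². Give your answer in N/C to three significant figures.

For a dipole, E_θ = (kp sinθ)/r³.
kp/r³ = (8.99×10⁹)(3.70×10⁻³¹)/(8.40×10⁻⁹)³ = 5612 N/C.
E_θ = 5612·sin48° = 4171 N/C.

E_θ ≈ 4170 N/C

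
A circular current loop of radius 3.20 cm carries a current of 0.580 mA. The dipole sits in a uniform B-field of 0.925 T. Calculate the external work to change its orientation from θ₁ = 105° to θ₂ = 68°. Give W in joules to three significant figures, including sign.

W ≈ -1.09×10⁻⁶ J

Magnetic moment m = IA = Iπa² = (5.80×10⁻⁴)·π·(0.0320)² = 1.866×10⁻⁶ A·m².
W_ext = ΔU = −mB cosθ₂ + mB cosθ₁ = mB(cosθ₁ − cosθ₂).
W = (1.866×10⁻⁶)(0.925)·(cos105° − cos68°) = (1.726×10⁻⁶)·(-0.6334) = -1.093×10⁻⁶ J.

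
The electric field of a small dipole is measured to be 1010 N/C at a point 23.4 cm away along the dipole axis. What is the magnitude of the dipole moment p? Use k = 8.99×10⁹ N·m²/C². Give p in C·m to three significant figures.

p ≈ 7.20×10⁻¹⁰ C·m

On axis E = 2kp/r³, so p = Er³/(2k).
p = (1010)·(0.234)³ / (2·8.99×10⁹) = 7.197×10⁻¹⁰ C·m.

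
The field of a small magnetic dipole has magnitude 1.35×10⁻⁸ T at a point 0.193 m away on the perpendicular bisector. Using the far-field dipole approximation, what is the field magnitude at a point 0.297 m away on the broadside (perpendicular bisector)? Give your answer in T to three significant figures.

Dipole fields scale as 1/r³ in the far field; the geometry is the same at both points.
B₂ = B₁ · (r₁/r₂)³ = 1.35×10⁻⁸ · (0.193/0.297)³.
(r₁/r₂)³ = (0.6498)³ = 0.2744.
B₂ ≈ 3.705×10⁻⁹ T.

B ≈ 3.70×10⁻⁹ T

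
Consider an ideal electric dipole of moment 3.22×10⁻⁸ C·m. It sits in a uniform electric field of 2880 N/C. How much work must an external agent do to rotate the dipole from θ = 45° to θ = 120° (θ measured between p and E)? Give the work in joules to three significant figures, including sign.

W ≈ 1.12×10⁻⁴ J

W_ext = ΔU = U(θ₂) − U(θ₁) = −pE cosθ₂ − (−pE cosθ₁) = pE(cosθ₁ − cosθ₂).
W = (3.22×10⁻⁸)(2880)·(cos45° − cos120°) = (9.274×10⁻⁵)·(+1.2071) = 1.119×10⁻⁴ J.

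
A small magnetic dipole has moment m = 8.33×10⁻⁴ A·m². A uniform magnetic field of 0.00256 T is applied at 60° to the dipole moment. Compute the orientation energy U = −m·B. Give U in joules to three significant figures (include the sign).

U ≈ -1.07×10⁻⁶ J

U = −m·B = −mB cosθ.
U = −(8.33×10⁻⁴)(0.00256)·cos60° = -1.066×10⁻⁶ J.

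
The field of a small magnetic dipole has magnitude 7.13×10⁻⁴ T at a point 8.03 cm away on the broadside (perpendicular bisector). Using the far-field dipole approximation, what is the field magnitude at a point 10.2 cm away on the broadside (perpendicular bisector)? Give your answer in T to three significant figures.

Dipole fields scale as 1/r³ in the far field; the geometry is the same at both points.
B₂ = B₁ · (r₁/r₂)³ = 7.13×10⁻⁴ · (8.03/10.2)³.
(r₁/r₂)³ = (0.7873)³ = 0.4879.
B₂ ≈ 3.479×10⁻⁴ T.

B ≈ 3.48×10⁻⁴ T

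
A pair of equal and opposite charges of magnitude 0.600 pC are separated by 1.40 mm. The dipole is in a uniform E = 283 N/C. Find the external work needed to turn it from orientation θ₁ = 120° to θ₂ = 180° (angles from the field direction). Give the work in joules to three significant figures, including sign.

W ≈ 1.19×10⁻¹³ J

Dipole moment p = qd = (6.00×10⁻¹³ C)(0.00140 m) = 8.40×10⁻¹⁶ C·m.
W_ext = ΔU = U(θ₂) − U(θ₁) = −pE cosθ₂ − (−pE cosθ₁) = pE(cosθ₁ − cosθ₂).
W = (8.40×10⁻¹⁶)(283)·(cos120° − cos180°) = (2.377×10⁻¹³)·(+0.5000) = 1.189×10⁻¹³ J.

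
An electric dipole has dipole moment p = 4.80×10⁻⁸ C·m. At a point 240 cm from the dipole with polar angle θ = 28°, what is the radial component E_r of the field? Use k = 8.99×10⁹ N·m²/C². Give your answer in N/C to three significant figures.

E_r ≈ 55.1 N/C

For a dipole, E_r = (2kp cosθ)/r³.
kp/r³ = (8.99×10⁹)(4.80×10⁻⁸)/(2.40)³ = 31.22 N/C.
E_r = 2·31.22·cos28° = 55.12 N/C.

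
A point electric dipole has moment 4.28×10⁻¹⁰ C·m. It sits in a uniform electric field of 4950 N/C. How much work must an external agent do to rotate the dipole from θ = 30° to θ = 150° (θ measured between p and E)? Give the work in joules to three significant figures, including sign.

W ≈ 3.67×10⁻⁶ J

W_ext = ΔU = U(θ₂) − U(θ₁) = −pE cosθ₂ − (−pE cosθ₁) = pE(cosθ₁ − cosθ₂).
W = (4.28×10⁻¹⁰)(4950)·(cos30° − cos150°) = (2.119×10⁻⁶)·(+1.7321) = 3.670×10⁻⁶ J.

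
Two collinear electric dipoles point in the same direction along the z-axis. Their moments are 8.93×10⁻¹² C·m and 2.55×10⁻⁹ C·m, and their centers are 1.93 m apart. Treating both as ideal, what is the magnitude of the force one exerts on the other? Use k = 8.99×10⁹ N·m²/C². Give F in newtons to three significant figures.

On-axis field of dipole 1 at distance r: E = 2kp₁/r³. Force on dipole 2 is F = p₂·dE/dr (gradient along axis).
dE/dr = −6kp₁/r⁴, so |F| = 6kp₁p₂/r⁴ (attractive for aligned moments).
F = 6(8.99×10⁹)(8.93×10⁻¹²)(2.55×10⁻⁹)/(1.93)⁴ = 8.853×10⁻¹¹ N.

F ≈ 8.85×10⁻¹¹ N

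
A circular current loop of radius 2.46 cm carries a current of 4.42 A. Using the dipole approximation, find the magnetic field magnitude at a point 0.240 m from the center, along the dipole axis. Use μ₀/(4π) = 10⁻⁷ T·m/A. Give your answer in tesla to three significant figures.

Magnetic moment m = IA = Iπa² = (4.42)·π·(0.0246)² = 0.008403 A·m².
On axis B = (μ₀/4π)·2m/r³.
B = 2·(10⁻⁷)·(0.008403) / (0.240)³ = 1.216×10⁻⁷ T.

B ≈ 1.22×10⁻⁷ T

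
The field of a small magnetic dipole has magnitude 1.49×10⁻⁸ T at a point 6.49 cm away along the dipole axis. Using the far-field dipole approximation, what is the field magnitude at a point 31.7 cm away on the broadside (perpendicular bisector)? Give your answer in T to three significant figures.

B ≈ 6.39×10⁻¹¹ T

Dipole fields scale as 1/r³ in the far field.
The axial field is twice the equatorial field at the same r, so the geometry factor is 1/2.
B₂ = B₁ · (1/2) · (r₁/r₂)³ = 1.49×10⁻⁸ · 0.5 · (6.49/31.7)³.
(r₁/r₂)³ = (0.2047)³ = 0.008581.
B₂ ≈ 6.393×10⁻¹¹ T.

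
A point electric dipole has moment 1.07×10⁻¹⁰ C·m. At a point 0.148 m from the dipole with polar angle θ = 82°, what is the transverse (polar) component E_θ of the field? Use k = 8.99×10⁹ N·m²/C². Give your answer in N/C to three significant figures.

For a dipole, E_θ = (kp sinθ)/r³.
kp/r³ = (8.99×10⁹)(1.07×10⁻¹⁰)/(0.148)³ = 296.7 N/C.
E_θ = 296.7·sin82° = 293.8 N/C.

E_θ ≈ 294 N/C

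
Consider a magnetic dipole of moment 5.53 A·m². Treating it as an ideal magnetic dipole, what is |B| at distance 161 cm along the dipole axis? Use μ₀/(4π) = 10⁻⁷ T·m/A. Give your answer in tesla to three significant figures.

B ≈ 2.65×10⁻⁷ T

On axis B = (μ₀/4π)·2m/r³.
B = 2·(10⁻⁷)·(5.53) / (1.61)³ = 2.650×10⁻⁷ T.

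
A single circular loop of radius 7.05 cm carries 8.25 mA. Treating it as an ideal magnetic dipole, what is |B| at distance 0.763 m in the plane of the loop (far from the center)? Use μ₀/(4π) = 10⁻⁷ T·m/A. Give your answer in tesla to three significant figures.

B ≈ 2.90×10⁻¹¹ T

Magnetic moment m = IA = Iπa² = (0.00825)·π·(0.0705)² = 1.288×10⁻⁴ A·m².
In the equatorial plane B = (μ₀/4π)·m/r³ (half the axial value).
B = (10⁻⁷)·(1.288×10⁻⁴) / (0.763)³ = 2.900×10⁻¹¹ T.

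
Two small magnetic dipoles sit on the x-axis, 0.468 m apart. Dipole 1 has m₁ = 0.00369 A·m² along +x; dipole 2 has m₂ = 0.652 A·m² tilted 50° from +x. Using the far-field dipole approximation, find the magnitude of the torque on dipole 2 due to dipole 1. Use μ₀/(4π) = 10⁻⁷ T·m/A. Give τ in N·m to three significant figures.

τ ≈ 3.60×10⁻⁹ N·m

Dipole B is on the axis of dipole A, so B₁ there is axial: B₁ = (μ₀/4π)·2m₁/r³ along +x.
B₁ = 2(10⁻⁷)(0.00369)/(0.468)³ = 7.200×10⁻⁹ T.
τ = m₂ B₁ sinθ.
τ = (0.652)(7.200×10⁻⁹)·sin50° = 3.596×10⁻⁹ N·m.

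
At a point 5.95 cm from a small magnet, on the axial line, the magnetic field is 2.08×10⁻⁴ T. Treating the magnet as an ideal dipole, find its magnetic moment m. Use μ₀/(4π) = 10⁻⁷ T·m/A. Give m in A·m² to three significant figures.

m ≈ 0.219 A·m²

On axis B = (μ₀/4π)·2m/r³, so m = Br³·4π/(μ₀·2).
m = (2.08×10⁻⁴)·(0.0595)³ / (2·10⁻⁷) = 0.2191 A·m².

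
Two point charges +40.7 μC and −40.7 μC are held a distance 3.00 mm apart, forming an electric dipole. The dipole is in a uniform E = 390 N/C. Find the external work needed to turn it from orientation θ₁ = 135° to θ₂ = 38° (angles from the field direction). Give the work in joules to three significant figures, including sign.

W ≈ -7.12×10⁻⁵ J

Dipole moment p = qd = (4.07×10⁻⁵ C)(0.00300 m) = 1.221×10⁻⁷ C·m.
W_ext = ΔU = U(θ₂) − U(θ₁) = −pE cosθ₂ − (−pE cosθ₁) = pE(cosθ₁ − cosθ₂).
W = (1.221×10⁻⁷)(390)·(cos135° − cos38°) = (4.762×10⁻⁵)·(-1.4951) = -7.120×10⁻⁵ J.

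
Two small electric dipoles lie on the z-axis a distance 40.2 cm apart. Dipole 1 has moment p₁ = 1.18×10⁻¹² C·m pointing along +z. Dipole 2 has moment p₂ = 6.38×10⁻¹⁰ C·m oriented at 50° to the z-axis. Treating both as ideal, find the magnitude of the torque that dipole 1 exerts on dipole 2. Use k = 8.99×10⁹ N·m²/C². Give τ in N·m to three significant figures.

τ ≈ 1.60×10⁻¹⁰ N·m

The second dipole sits on the axis of the first, so the field there is axial: E₁ = 2kp₁/r³ along +z.
E₁ = 2(8.99×10⁹)(1.18×10⁻¹²)/(0.402)³ = 0.3266 N/C.
Torque on the second dipole: τ = p₂ E₁ sinθ.
τ = (6.38×10⁻¹⁰)(0.3266)·sin50° = 1.596×10⁻¹⁰ N·m.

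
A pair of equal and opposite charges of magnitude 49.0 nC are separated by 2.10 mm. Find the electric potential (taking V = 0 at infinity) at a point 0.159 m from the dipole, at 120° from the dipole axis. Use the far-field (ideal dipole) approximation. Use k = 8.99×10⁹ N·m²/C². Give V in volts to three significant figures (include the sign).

Dipole moment p = qd = (4.90×10⁻⁸ C)(0.00210 m) = 1.029×10⁻¹⁰ C·m.
The dipole potential is V = kp cosθ / r².
V = (8.99×10⁹)(1.029×10⁻¹⁰)·cos120° / (0.159)² = -18.30 V.

V ≈ -18.3 V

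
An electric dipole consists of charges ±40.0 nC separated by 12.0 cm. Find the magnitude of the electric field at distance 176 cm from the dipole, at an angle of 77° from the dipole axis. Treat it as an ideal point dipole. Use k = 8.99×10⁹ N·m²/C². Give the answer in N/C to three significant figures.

E ≈ 8.49 N/C

Dipole moment p = qd = (4.00×10⁻⁸ C)(0.120 m) = 4.80×10⁻⁹ C·m.
At angle θ the dipole field magnitude is E = (kp/r³)·√(1 + 3cos²θ).
kp/r³ = (8.99×10⁹)(4.80×10⁻⁹) / (1.76)³ = 7.915 N/C.
√(1 + 3cos²77°) = √(1 + 3·0.0506) = √1.1518 ≈ 1.0732.
E ≈ 7.915 × 1.073 = 8.495 N/C.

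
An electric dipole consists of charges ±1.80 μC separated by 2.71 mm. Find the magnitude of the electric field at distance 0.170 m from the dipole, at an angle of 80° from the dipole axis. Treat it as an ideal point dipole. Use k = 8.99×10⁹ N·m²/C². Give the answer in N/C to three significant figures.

E ≈ 9320 N/C

Dipole moment p = qd = (1.80×10⁻⁶ C)(0.00271 m) = 4.878×10⁻⁹ C·m.
At angle θ the dipole field magnitude is E = (kp/r³)·√(1 + 3cos²θ).
kp/r³ = (8.99×10⁹)(4.878×10⁻⁹) / (0.170)³ = 8926 N/C.
√(1 + 3cos²80°) = √(1 + 3·0.0302) = √1.0905 ≈ 1.0443.
E ≈ 8926 × 1.044 = 9321 N/C.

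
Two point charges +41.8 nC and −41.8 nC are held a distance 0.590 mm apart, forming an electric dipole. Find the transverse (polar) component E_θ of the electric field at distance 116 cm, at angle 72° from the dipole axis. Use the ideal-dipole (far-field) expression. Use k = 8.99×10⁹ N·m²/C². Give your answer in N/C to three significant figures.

E_θ ≈ 0.135 N/C

Dipole moment p = qd = (4.18×10⁻⁸ C)(5.90×10⁻⁴ m) = 2.466×10⁻¹¹ C·m.
For a dipole, E_θ = (kp sinθ)/r³.
kp/r³ = (8.99×10⁹)(2.466×10⁻¹¹)/(1.16)³ = 0.1420 N/C.
E_θ = 0.1420·sin72° = 0.1351 N/C.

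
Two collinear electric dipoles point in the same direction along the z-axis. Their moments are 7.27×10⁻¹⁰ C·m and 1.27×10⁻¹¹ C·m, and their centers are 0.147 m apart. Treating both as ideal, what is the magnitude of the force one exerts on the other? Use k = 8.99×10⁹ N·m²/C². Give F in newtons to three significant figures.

F ≈ 1.07×10⁻⁶ N

On-axis field of dipole 1 at distance r: E = 2kp₁/r³. Force on dipole 2 is F = p₂·dE/dr (gradient along axis).
dE/dr = −6kp₁/r⁴, so |F| = 6kp₁p₂/r⁴ (attractive for aligned moments).
F = 6(8.99×10⁹)(7.27×10⁻¹⁰)(1.27×10⁻¹¹)/(0.147)⁴ = 1.067×10⁻⁶ N.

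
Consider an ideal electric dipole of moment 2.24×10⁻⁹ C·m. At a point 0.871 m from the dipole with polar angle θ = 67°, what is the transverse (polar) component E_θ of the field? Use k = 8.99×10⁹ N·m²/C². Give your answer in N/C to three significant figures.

For a dipole, E_θ = (kp sinθ)/r³.
kp/r³ = (8.99×10⁹)(2.24×10⁻⁹)/(0.871)³ = 30.48 N/C.
E_θ = 30.48·sin67° = 28.05 N/C.

E_θ ≈ 28.1 N/C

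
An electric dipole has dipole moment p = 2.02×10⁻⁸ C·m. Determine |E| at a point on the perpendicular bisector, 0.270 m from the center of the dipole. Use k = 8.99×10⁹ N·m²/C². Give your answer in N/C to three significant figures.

In the equatorial plane E = kp/r³.
E = (8.99×10⁹)(2.02×10⁻⁸) / (0.270)³ = 9226 N/C.

E ≈ 9230 N/C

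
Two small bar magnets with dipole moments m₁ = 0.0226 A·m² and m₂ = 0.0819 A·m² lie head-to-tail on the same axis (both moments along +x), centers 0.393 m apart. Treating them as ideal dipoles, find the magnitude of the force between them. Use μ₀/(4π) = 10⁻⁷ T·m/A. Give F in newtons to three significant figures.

F ≈ 4.66×10⁻⁸ N

On-axis B of dipole 1: B = (μ₀/4π)·2m₁/r³. Force on dipole 2: F = m₂·dB/dr.
dB/dr = −(μ₀/4π)·6m₁/r⁴, so |F| = (μ₀/4π)·6m₁m₂/r⁴.
F = 6(10⁻⁷)(0.0226)(0.0819)/(0.393)⁴ = 4.656×10⁻⁸ N.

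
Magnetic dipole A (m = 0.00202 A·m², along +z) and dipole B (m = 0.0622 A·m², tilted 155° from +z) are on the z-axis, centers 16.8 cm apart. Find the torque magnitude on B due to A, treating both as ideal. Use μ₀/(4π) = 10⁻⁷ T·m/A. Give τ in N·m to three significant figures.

Dipole B is on the axis of dipole A, so B₁ there is axial: B₁ = (μ₀/4π)·2m₁/r³ along +z.
B₁ = 2(10⁻⁷)(0.00202)/(0.168)³ = 8.520×10⁻⁸ T.
τ = m₂ B₁ sinθ.
τ = (0.0622)(8.520×10⁻⁸)·sin155° = 2.240×10⁻⁹ N·m.

τ ≈ 2.24×10⁻⁹ N·m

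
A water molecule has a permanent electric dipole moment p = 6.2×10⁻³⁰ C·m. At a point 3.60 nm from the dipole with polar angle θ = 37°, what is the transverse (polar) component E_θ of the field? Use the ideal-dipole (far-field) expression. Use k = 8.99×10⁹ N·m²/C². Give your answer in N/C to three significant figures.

E_θ ≈ 7.19×10⁵ N/C

For a dipole, E_θ = (kp sinθ)/r³.
kp/r³ = (8.99×10⁹)(6.20×10⁻³⁰)/(3.60×10⁻⁹)³ = 1.195×10⁶ N/C.
E_θ = 1.195×10⁶·sin37° = 7.190×10⁵ N/C.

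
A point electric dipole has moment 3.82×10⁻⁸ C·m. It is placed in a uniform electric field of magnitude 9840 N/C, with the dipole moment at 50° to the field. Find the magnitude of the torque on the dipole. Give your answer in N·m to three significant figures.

Torque on an electric dipole: τ = pE sinθ.
τ = (3.82×10⁻⁸)(9840)·sin50° = 2.879×10⁻⁴ N·m.

τ ≈ 2.88×10⁻⁴ N·m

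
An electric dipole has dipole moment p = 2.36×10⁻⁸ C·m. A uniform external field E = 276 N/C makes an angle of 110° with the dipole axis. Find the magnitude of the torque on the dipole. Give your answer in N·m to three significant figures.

Torque on an electric dipole: τ = pE sinθ.
τ = (2.36×10⁻⁸)(276)·sin110° = 6.121×10⁻⁶ N·m.

τ ≈ 6.12×10⁻⁶ N·m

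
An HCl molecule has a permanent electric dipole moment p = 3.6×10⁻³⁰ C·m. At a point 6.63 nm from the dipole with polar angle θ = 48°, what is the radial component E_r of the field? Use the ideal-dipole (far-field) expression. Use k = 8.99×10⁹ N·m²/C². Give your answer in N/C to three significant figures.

For a dipole, E_r = (2kp cosθ)/r³.
kp/r³ = (8.99×10⁹)(3.60×10⁻³⁰)/(6.63×10⁻⁹)³ = 1.111×10⁵ N/C.
E_r = 2·1.111×10⁵·cos48° = 1.486×10⁵ N/C.

E_r ≈ 1.49×10⁵ N/C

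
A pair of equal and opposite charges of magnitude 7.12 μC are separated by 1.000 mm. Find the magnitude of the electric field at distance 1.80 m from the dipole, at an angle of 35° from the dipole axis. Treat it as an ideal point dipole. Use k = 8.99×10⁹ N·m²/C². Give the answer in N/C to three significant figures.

Dipole moment p = qd = (7.12×10⁻⁶ C)(0.00100 m) = 7.12×10⁻⁹ C·m.
At angle θ the dipole field magnitude is E = (kp/r³)·√(1 + 3cos²θ).
kp/r³ = (8.99×10⁹)(7.12×10⁻⁹) / (1.80)³ = 10.98 N/C.
√(1 + 3cos²35°) = √(1 + 3·0.6710) = √3.0130 ≈ 1.7358.
E ≈ 10.98 × 1.736 = 19.05 N/C.

E ≈ 19.1 N/C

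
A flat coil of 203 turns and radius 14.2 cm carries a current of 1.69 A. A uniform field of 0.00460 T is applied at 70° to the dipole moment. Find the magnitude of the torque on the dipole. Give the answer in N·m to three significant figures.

τ ≈ 0.0939 N·m

m = NIA = NIπa² = 203·(1.69)·π·(0.142)² = 21.73 A·m².
Torque on a magnetic dipole: τ = mB sinθ.
τ = (21.73)(0.00460)·sin70° = 0.09393 N·m.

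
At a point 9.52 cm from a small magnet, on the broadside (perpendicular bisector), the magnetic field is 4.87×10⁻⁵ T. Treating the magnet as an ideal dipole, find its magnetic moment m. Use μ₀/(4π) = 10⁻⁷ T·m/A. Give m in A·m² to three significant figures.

m ≈ 0.420 A·m²

In the equatorial plane B = (μ₀/4π)·m/r³, so m = Br³·4π/(μ₀).
m = (4.87×10⁻⁵)·(0.0952)³ / (10⁻⁷) = 0.4202 A·m².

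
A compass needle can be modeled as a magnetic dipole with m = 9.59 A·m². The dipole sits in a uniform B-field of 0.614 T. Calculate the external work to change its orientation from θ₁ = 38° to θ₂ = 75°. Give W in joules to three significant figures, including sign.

W_ext = ΔU = −mB cosθ₂ + mB cosθ₁ = mB(cosθ₁ − cosθ₂).
W = (9.59)(0.614)·(cos38° − cos75°) = (5.888)·(+0.5292) = 3.116 J.

W ≈ 3.12 J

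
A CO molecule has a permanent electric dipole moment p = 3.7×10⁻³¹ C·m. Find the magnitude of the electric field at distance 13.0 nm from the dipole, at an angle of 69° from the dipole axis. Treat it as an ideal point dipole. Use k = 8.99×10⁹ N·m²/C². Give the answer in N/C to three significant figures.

At angle θ the dipole field magnitude is E = (kp/r³)·√(1 + 3cos²θ).
kp/r³ = (8.99×10⁹)(3.70×10⁻³¹) / (1.30×10⁻⁸)³ = 1514 N/C.
√(1 + 3cos²69°) = √(1 + 3·0.1284) = √1.3853 ≈ 1.1770.
E ≈ 1514 × 1.177 = 1782 N/C.

E ≈ 1780 N/C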